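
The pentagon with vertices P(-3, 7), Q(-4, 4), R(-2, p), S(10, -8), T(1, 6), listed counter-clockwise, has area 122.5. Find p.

-8

Write out the shoelace sum; only the two edges meeting at R involve p:
2·Area = [((-4)·p − (-2)·4) + ((-2)·(-8) − 10·p)] + 109
       = -14·p + 133 = 245
⇒ p = -8.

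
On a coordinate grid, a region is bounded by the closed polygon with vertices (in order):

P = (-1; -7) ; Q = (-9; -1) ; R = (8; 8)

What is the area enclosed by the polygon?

Apply the surveyor's formula: 2A = Σ (x_i·y_{i+1} − x_{i+1}·y_i), indices taken mod 3.
P→Q: (-1)(-1) − (-9)(-7) = -62
Q→R: (-9)(8) − (8)(-1) = -64
R→P: (8)(-7) − (-1)(8) = -48
Σ = -174
Area = |Σ|/2 = 87.

87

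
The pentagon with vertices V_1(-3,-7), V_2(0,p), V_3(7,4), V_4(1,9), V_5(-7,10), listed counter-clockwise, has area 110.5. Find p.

-1

The doubled signed area Σ (x_i y_{i+1} − x_{i+1} y_i) is linear in p.
With p=0 it equals 211; the coefficient of p is -10 (from the two edges through V_2).
So -10·p + 211 = 2·110.5 = 221 ⇒ p = -1.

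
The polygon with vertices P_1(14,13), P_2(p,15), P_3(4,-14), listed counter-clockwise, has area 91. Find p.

The doubled signed area Σ (x_i y_{i+1} − x_{i+1} y_i) is linear in p.
With p=0 it equals 398; the coefficient of p is -27 (from the two edges through P_2).
So -27·p + 398 = 2·91 = 182 ⇒ p = 8.

8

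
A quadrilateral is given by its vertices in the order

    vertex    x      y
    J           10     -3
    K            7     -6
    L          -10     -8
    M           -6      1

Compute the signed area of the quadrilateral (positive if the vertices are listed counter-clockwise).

Apply the shoelace (surveyor's) formula: 2A = Σ (x_i·y_{i+1} − x_{i+1}·y_i), indices taken mod 4.
Cross-terms: -39, -116, -58, 8  ⇒  Σ = -205
Signed area = Σ/2 = -102.5 (negative ⇒ clockwise traversal).

-102.5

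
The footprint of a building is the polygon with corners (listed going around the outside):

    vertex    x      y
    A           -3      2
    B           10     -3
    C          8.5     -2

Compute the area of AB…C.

Apply the shoelace formula: 2A = Σ (x_i·y_{i+1} − x_{i+1}·y_i), indices taken mod 3.
A→B: (-3)(-3) − (10)(2) = -11
B→C: (10)(-2) − (8.5)(-3) = 5.5
C→A: (8.5)(2) − (-3)(-2) = 11
Σ = 5.5
Area = |Σ|/2 = 2.75.

2.75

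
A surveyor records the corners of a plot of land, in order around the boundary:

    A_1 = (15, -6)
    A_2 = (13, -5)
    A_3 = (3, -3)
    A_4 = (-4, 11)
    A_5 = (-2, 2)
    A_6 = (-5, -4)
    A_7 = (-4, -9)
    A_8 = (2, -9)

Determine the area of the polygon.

Apply the shoelace (surveyor's) formula: 2A = Σ (x_i·y_{i+1} − x_{i+1}·y_i), indices taken mod 8.
Σ = (3) + (-24) + (21) + (14) + (18) + (29) + (54) + (123) = 238
Area = |Σ|/2 = 119.

119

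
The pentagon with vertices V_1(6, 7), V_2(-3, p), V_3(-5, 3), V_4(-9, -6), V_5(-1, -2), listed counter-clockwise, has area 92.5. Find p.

Write out the shoelace sum; only the two edges meeting at V_2 involve p:
2·Area = [(6·p − (-3)·7) + ((-3)·3 − (-5)·p)] + 74
       = 11·p + 86 = 185
⇒ p = 9.

9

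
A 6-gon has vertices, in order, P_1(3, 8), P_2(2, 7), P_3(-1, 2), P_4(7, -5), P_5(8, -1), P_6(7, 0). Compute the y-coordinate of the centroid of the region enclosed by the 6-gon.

148/103

Apply the surveyor's formula. First the cross-terms c_i = x_i·y_{i+1} − x_{i+1}·y_i:
  5, 11, -9, 33, 7, 56  ⇒  2A = 103, A = 51.5.
Then Σ (y_i + y_{i+1})·c_i = 444, so ȳ = 444 / (6·51.5) = 148/103.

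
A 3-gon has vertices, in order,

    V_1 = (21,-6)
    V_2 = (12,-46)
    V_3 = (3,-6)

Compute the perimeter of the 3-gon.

|V_1V_2| = √((-9)² + (-40)²) = √1681 = 41
|V_2V_3| = √((-9)² + (40)²) = √1681 = 41
|V_3V_1| = √((18)² + (0)²) = √324 = 18
Perimeter = 41 + 41 + 18 = 100.

100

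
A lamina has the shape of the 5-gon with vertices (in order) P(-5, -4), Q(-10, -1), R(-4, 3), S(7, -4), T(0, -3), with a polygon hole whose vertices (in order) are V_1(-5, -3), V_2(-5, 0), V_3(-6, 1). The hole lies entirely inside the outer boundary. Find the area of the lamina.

Outer boundary:
Σ = (-35) + (-34) + (-5) + (-21) + (-15) = -110
Area = |Σ|/2 = 55.
Hole:
Cross-terms: -15, -5, 23  ⇒  Σ = 3
Area = |Σ|/2 = 1.5.
Net area = 55 − 1.5 = 53.5.

53.5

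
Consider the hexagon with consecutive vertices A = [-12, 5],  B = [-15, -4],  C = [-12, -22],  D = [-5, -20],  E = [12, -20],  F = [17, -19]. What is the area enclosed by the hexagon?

422

Apply the surveyor's formula: 2A = Σ (x_i·y_{i+1} − x_{i+1}·y_i), indices taken mod 6.
Σ = (123) + (282) + (130) + (340) + (112) + (-143) = 844
Area = |Σ|/2 = 422.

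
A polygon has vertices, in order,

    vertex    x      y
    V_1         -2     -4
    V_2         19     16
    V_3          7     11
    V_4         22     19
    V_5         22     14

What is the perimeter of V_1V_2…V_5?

94

|V_1V_2| = √((21)² + (20)²) = √841 = 29
|V_2V_3| = √((-12)² + (-5)²) = √169 = 13
|V_3V_4| = √((15)² + (8)²) = √289 = 17
|V_4V_5| = √((0)² + (-5)²) = √25 = 5
|V_5V_1| = √((-24)² + (-18)²) = √900 = 30
Perimeter = 29 + 13 + 17 + 5 + 30 = 94.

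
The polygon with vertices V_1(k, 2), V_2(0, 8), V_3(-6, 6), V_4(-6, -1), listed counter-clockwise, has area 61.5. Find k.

Write out the shoelace sum; only the two edges meeting at V_1 involve k:
2·Area = [((-6)·2 − k·(-1)) + (k·8 − 0·2)] + 90
       = 9·k + 78 = 123
⇒ k = 5.

5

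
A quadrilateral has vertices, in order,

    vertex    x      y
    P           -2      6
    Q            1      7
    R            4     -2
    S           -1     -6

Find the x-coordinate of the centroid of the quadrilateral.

Apply the surveyor's formula. First the cross-terms c_i = x_i·y_{i+1} − x_{i+1}·y_i:
  -20, -30, -26, -18  ⇒  2A = -94, A = -47.
Then Σ (x_i + x_{i+1})·c_i = -154, so x̄ = -154 / (6·(-47)) = 77/141.

77/141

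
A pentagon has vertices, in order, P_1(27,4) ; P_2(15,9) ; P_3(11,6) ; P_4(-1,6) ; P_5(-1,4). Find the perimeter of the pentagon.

|P_1P_2| = √((-12)² + (5)²) = √169 = 13
|P_2P_3| = √((-4)² + (-3)²) = √25 = 5
|P_3P_4| = √((-12)² + (0)²) = √144 = 12
|P_4P_5| = √((0)² + (-2)²) = √4 = 2
|P_5P_1| = √((28)² + (0)²) = √784 = 28
Perimeter = 13 + 5 + 12 + 2 + 28 = 60.

60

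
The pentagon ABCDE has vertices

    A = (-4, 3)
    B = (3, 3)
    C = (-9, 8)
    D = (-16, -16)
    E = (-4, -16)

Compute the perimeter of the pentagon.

|AB| = √((7)² + (0)²) = √49 = 7
|BC| = √((-12)² + (5)²) = √169 = 13
|CD| = √((-7)² + (-24)²) = √625 = 25
|DE| = √((12)² + (0)²) = √144 = 12
|EA| = √((0)² + (19)²) = √361 = 19
Perimeter = 7 + 13 + 25 + 12 + 19 = 76.

76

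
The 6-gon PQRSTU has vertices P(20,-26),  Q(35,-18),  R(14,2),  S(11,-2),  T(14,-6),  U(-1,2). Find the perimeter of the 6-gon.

108

|PQ| = √((15)² + (8)²) = √289 = 17
|QR| = √((-21)² + (20)²) = √841 = 29
|RS| = √((-3)² + (-4)²) = √25 = 5
|ST| = √((3)² + (-4)²) = √25 = 5
|TU| = √((-15)² + (8)²) = √289 = 17
|UP| = √((21)² + (-28)²) = √1225 = 35
Perimeter = 17 + 29 + 5 + 5 + 17 + 35 = 108.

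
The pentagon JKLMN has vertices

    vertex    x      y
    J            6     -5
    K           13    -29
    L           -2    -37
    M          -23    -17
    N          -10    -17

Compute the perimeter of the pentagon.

|JK| = √((7)² + (-24)²) = √625 = 25
|KL| = √((-15)² + (-8)²) = √289 = 17
|LM| = √((-21)² + (20)²) = √841 = 29
|MN| = √((13)² + (0)²) = √169 = 13
|NJ| = √((16)² + (12)²) = √400 = 20
Perimeter = 25 + 17 + 29 + 13 + 20 = 104.

104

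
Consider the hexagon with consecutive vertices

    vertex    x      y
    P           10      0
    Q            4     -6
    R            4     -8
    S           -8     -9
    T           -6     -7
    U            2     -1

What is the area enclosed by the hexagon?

Apply the surveyor's formula: 2A = Σ (x_i·y_{i+1} − x_{i+1}·y_i), indices taken mod 6.
Σ = (-60) + (-8) + (-100) + (2) + (20) + (10) = -136
Area = |Σ|/2 = 68.

68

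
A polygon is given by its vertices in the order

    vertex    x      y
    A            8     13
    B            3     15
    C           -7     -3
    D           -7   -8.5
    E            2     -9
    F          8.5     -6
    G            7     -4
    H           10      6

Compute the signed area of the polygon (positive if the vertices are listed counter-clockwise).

Apply the shoelace (surveyor's) formula: 2A = Σ (x_i·y_{i+1} − x_{i+1}·y_i), indices taken mod 8.
Σ = (81) + (96) + (38.5) + (80) + (64.5) + (8) + (82) + (82) = 532
Signed area = Σ/2 = 266 (positive ⇒ counter-clockwise traversal).

266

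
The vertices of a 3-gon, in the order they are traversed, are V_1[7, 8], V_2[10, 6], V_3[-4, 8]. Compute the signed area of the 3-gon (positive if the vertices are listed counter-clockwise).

-11

Σ = (-38) + (104) + (-88) = -22
Signed area = Σ/2 = -11 (negative ⇒ clockwise traversal).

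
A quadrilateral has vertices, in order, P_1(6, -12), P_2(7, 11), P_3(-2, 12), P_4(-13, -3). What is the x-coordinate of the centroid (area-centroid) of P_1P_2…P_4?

-73/111

Apply the shoelace formula. First the cross-terms c_i = x_i·y_{i+1} − x_{i+1}·y_i:
  150, 106, 162, 174  ⇒  2A = 592, A = 296.
Then Σ (x_i + x_{i+1})·c_i = -1168, so x̄ = -1168 / (6·296) = -73/111.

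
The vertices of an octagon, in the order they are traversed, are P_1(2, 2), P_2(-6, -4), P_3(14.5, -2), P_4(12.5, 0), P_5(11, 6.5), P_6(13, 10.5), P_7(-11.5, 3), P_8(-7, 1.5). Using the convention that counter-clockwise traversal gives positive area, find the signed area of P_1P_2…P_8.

Apply the shoelace (surveyor's) formula: 2A = Σ (x_i·y_{i+1} − x_{i+1}·y_i), indices taken mod 8.
Σ = (4) + (70) + (25) + (81.25) + (31) + (159.75) + (3.75) + (-17) = 357.75
Signed area = Σ/2 = 178.875 (positive ⇒ counter-clockwise traversal).

178.875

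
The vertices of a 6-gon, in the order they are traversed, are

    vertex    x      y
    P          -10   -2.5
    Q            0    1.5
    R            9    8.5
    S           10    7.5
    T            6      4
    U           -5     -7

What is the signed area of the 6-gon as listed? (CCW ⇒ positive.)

-65.25

Apply Gauss's area formula: 2A = Σ (x_i·y_{i+1} − x_{i+1}·y_i), indices taken mod 6.
Σ = (-15) + (-13.5) + (-17.5) + (-5) + (-22) + (-57.5) = -130.5
Signed area = Σ/2 = -65.25 (negative ⇒ clockwise traversal).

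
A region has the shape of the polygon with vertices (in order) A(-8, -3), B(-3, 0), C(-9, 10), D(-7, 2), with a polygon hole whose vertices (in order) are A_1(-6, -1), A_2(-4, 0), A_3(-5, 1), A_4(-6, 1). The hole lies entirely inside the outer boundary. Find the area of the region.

Outer boundary:
Apply the surveyor's formula: 2A = Σ (x_i·y_{i+1} − x_{i+1}·y_i), indices taken mod 4.
Cross-terms: -9, -30, 52, 37  ⇒  Σ = 50
Area = |Σ|/2 = 25.
Hole:
Cross-terms: -4, -4, 1, 12  ⇒  Σ = 5
Area = |Σ|/2 = 2.5.
Net area = 25 − 2.5 = 22.5.

22.5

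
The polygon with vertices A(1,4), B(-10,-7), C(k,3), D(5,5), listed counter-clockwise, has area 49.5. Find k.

Write out the shoelace sum; only the two edges meeting at C involve k:
2·Area = [((-10)·3 − k·(-7)) + (k·5 − 5·3)] + 48
       = 12·k + 3 = 99
⇒ k = 8.

8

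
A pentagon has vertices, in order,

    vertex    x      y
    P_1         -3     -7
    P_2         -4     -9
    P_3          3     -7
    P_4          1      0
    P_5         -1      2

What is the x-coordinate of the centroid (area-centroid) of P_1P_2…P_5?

-6/19

Apply the shoelace (surveyor's) formula. First the cross-terms c_i = x_i·y_{i+1} − x_{i+1}·y_i:
  -1, 55, 7, 2, 13  ⇒  2A = 76, A = 38.
Then Σ (x_i + x_{i+1})·c_i = -72, so x̄ = -72 / (6·38) = -6/19.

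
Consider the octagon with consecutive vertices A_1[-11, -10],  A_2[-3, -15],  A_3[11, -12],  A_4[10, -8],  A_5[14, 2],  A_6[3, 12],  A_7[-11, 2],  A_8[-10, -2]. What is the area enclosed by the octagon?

460

A_1→A_2: (-11)(-15) − (-3)(-10) = 135
A_2→A_3: (-3)(-12) − (11)(-15) = 201
A_3→A_4: (11)(-8) − (10)(-12) = 32
A_4→A_5: (10)(2) − (14)(-8) = 132
A_5→A_6: (14)(12) − (3)(2) = 162
A_6→A_7: (3)(2) − (-11)(12) = 138
A_7→A_8: (-11)(-2) − (-10)(2) = 42
A_8→A_1: (-10)(-10) − (-11)(-2) = 78
Σ = 920
Area = |Σ|/2 = 460.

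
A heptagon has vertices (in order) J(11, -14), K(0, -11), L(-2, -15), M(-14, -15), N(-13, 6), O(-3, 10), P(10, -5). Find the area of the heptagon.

J→K: (11)(-11) − (0)(-14) = -121
K→L: (0)(-15) − (-2)(-11) = -22
L→M: (-2)(-15) − (-14)(-15) = -180
M→N: (-14)(6) − (-13)(-15) = -279
N→O: (-13)(10) − (-3)(6) = -112
O→P: (-3)(-5) − (10)(10) = -85
P→J: (10)(-14) − (11)(-5) = -85
Σ = -884
Area = |Σ|/2 = 442.

442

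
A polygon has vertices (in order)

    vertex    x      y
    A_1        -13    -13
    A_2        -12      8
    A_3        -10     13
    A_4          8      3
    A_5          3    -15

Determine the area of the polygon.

Cross-terms: -260, -76, -134, -129, -234  ⇒  Σ = -833
Area = |Σ|/2 = 416.5.

416.5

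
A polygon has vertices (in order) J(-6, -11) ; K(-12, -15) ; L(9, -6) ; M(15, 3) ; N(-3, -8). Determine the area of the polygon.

78

Σ = (-42) + (207) + (117) + (-111) + (-15) = 156
Area = |Σ|/2 = 78.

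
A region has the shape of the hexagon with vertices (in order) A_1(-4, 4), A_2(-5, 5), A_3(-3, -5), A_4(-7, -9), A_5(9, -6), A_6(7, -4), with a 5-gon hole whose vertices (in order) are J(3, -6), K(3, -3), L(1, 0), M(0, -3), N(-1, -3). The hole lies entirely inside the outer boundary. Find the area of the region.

76

Outer boundary:
Apply the shoelace formula: 2A = Σ (x_i·y_{i+1} − x_{i+1}·y_i), indices taken mod 6.
Σ = (0) + (40) + (-8) + (123) + (6) + (12) = 173
Area = |Σ|/2 = 86.5.
Hole:
Apply Gauss's area formula: 2A = Σ (x_i·y_{i+1} − x_{i+1}·y_i), indices taken mod 5.
J→K: (3)(-3) − (3)(-6) = 9
K→L: (3)(0) − (1)(-3) = 3
L→M: (1)(-3) − (0)(0) = -3
M→N: (0)(-3) − (-1)(-3) = -3
N→J: (-1)(-6) − (3)(-3) = 15
Σ = 21
Area = |Σ|/2 = 10.5.
Net area = 86.5 − 10.5 = 76.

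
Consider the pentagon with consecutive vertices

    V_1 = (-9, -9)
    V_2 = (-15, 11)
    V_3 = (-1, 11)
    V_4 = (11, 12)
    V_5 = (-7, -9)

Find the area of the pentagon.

Apply the shoelace (surveyor's) formula: 2A = Σ (x_i·y_{i+1} − x_{i+1}·y_i), indices taken mod 5.
Cross-terms: -234, -154, -133, -15, -18  ⇒  Σ = -554
Area = |Σ|/2 = 277.

277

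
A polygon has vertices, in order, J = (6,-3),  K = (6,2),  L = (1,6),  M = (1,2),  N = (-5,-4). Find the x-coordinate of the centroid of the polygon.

Apply the shoelace formula. First the cross-terms c_i = x_i·y_{i+1} − x_{i+1}·y_i:
  30, 34, -4, 6, 39  ⇒  2A = 105, A = 52.5.
Then Σ (x_i + x_{i+1})·c_i = 605, so x̄ = 605 / (6·52.5) = 121/63.

121/63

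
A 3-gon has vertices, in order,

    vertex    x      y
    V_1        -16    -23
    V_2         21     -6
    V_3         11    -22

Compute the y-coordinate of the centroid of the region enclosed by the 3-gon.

Apply the shoelace formula. First the cross-terms c_i = x_i·y_{i+1} − x_{i+1}·y_i:
  579, -396, -605  ⇒  2A = -422, A = -211.
Then Σ (y_i + y_{i+1})·c_i = 21522, so ȳ = 21522 / (6·(-211)) = -17.

-17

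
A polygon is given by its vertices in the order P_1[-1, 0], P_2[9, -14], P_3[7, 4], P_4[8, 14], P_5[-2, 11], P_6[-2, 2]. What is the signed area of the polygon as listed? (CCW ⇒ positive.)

175

Σ = (14) + (134) + (66) + (116) + (18) + (2) = 350
Signed area = Σ/2 = 175 (positive ⇒ counter-clockwise traversal).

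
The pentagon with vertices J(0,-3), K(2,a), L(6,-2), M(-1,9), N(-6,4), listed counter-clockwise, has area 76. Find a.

-5

The doubled signed area Σ (x_i y_{i+1} − x_{i+1} y_i) is linear in a.
With a=0 it equals 122; the coefficient of a is -6 (from the two edges through K).
So -6·a + 122 = 2·76 = 152 ⇒ a = -5.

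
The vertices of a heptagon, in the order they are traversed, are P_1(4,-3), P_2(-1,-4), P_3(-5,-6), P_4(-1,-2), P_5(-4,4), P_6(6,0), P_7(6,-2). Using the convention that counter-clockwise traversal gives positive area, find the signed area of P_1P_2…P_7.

P_1→P_2: (4)(-4) − (-1)(-3) = -19
P_2→P_3: (-1)(-6) − (-5)(-4) = -14
P_3→P_4: (-5)(-2) − (-1)(-6) = 4
P_4→P_5: (-1)(4) − (-4)(-2) = -12
P_5→P_6: (-4)(0) − (6)(4) = -24
P_6→P_7: (6)(-2) − (6)(0) = -12
P_7→P_1: (6)(-3) − (4)(-2) = -10
Σ = -87
Signed area = Σ/2 = -43.5 (negative ⇒ clockwise traversal).

-43.5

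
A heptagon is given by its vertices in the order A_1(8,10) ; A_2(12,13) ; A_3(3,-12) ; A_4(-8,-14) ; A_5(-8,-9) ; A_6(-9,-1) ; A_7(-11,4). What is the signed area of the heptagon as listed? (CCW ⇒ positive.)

-319.5

Apply the shoelace (surveyor's) formula: 2A = Σ (x_i·y_{i+1} − x_{i+1}·y_i), indices taken mod 7.
Σ = (-16) + (-183) + (-138) + (-40) + (-73) + (-47) + (-142) = -639
Signed area = Σ/2 = -319.5 (negative ⇒ clockwise traversal).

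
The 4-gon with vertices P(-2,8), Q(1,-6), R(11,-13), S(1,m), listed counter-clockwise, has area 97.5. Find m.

Write out the shoelace sum; only the two edges meeting at S involve m:
2·Area = [(11·m − 1·(-13)) + (1·8 − (-2)·m)] + 57
       = 13·m + 78 = 195
⇒ m = 9.

9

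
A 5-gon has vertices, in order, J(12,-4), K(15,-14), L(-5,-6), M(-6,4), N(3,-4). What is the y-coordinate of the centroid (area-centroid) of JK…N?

-6

Apply the shoelace formula. First the cross-terms c_i = x_i·y_{i+1} − x_{i+1}·y_i:
  -108, -160, -56, 12, 36  ⇒  2A = -276, A = -138.
Then Σ (y_i + y_{i+1})·c_i = 4968, so ȳ = 4968 / (6·(-138)) = -6.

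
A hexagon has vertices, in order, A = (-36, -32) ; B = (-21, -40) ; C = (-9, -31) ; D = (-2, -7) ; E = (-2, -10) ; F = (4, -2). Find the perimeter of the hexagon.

|AB| = √((15)² + (-8)²) = √289 = 17
|BC| = √((12)² + (9)²) = √225 = 15
|CD| = √((7)² + (24)²) = √625 = 25
|DE| = √((0)² + (-3)²) = √9 = 3
|EF| = √((6)² + (8)²) = √100 = 10
|FA| = √((-40)² + (-30)²) = √2500 = 50
Perimeter = 17 + 15 + 25 + 3 + 10 + 50 = 120.

120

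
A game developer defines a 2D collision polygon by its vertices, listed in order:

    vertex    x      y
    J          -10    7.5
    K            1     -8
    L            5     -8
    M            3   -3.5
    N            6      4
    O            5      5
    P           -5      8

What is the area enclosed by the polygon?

Apply the shoelace (surveyor's) formula: 2A = Σ (x_i·y_{i+1} − x_{i+1}·y_i), indices taken mod 7.
J→K: (-10)(-8) − (1)(7.5) = 72.5
K→L: (1)(-8) − (5)(-8) = 32
L→M: (5)(-3.5) − (3)(-8) = 6.5
M→N: (3)(4) − (6)(-3.5) = 33
N→O: (6)(5) − (5)(4) = 10
O→P: (5)(8) − (-5)(5) = 65
P→J: (-5)(7.5) − (-10)(8) = 42.5
Σ = 261.5
Area = |Σ|/2 = 130.75.

130.75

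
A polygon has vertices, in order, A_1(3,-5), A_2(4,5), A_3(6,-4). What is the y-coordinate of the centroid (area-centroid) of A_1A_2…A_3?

-4/3

Apply the surveyor's formula. First the cross-terms c_i = x_i·y_{i+1} − x_{i+1}·y_i:
  35, -46, -18  ⇒  2A = -29, A = -14.5.
Then Σ (y_i + y_{i+1})·c_i = 116, so ȳ = 116 / (6·(-14.5)) = -4/3.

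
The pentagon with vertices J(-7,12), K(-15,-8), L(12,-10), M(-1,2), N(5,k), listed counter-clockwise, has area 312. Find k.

13

Write out the shoelace sum; only the two edges meeting at N involve k:
2·Area = [((-1)·k − 5·2) + (5·12 − (-7)·k)] + 496
       = 6·k + 546 = 624
⇒ k = 13.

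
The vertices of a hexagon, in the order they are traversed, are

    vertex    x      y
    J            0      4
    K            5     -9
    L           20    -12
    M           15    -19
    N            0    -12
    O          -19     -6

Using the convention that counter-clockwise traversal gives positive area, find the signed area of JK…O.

-292

Apply the surveyor's formula: 2A = Σ (x_i·y_{i+1} − x_{i+1}·y_i), indices taken mod 6.
Σ = (-20) + (120) + (-200) + (-180) + (-228) + (-76) = -584
Signed area = Σ/2 = -292 (negative ⇒ clockwise traversal).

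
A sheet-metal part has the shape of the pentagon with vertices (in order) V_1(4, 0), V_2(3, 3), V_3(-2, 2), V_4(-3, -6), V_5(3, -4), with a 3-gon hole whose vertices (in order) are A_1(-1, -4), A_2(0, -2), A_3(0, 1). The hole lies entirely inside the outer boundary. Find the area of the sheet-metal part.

42.5

Outer boundary:
Apply Gauss's area formula: 2A = Σ (x_i·y_{i+1} − x_{i+1}·y_i), indices taken mod 5.
Σ = (12) + (12) + (18) + (30) + (16) = 88
Area = |Σ|/2 = 44.
Hole:
Σ = (2) + (0) + (1) = 3
Area = |Σ|/2 = 1.5.
Net area = 44 − 1.5 = 42.5.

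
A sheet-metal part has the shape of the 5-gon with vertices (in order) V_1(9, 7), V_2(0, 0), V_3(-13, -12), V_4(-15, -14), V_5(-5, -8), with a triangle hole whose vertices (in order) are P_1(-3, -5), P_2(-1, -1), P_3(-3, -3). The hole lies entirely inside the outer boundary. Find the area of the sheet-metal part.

Outer boundary:
Cross-terms: 0, 0, 2, 50, 37  ⇒  Σ = 89
Area = |Σ|/2 = 44.5.
Hole:
Apply Gauss's area formula: 2A = Σ (x_i·y_{i+1} − x_{i+1}·y_i), indices taken mod 3.
Σ = (-2) + (0) + (6) = 4
Area = |Σ|/2 = 2.
Net area = 44.5 − 2 = 42.5.

42.5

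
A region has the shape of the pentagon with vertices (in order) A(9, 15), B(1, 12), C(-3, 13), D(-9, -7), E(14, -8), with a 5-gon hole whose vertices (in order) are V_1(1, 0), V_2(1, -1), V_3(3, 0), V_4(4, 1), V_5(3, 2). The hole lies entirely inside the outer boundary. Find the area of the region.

Outer boundary:
Apply Gauss's area formula: 2A = Σ (x_i·y_{i+1} − x_{i+1}·y_i), indices taken mod 5.
Cross-terms: 93, 49, 138, 170, 282  ⇒  Σ = 732
Area = |Σ|/2 = 366.
Hole:
Apply the surveyor's formula: 2A = Σ (x_i·y_{i+1} − x_{i+1}·y_i), indices taken mod 5.
Cross-terms: -1, 3, 3, 5, -2  ⇒  Σ = 8
Area = |Σ|/2 = 4.
Net area = 366 − 4 = 362.

362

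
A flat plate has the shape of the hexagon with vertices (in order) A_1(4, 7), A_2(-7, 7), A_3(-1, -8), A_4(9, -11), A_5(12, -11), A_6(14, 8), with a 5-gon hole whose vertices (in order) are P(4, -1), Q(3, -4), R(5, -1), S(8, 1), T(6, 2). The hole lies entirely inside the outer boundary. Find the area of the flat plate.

279.5

Outer boundary:
Apply the surveyor's formula: 2A = Σ (x_i·y_{i+1} − x_{i+1}·y_i), indices taken mod 6.
Σ = (77) + (63) + (83) + (33) + (250) + (66) = 572
Area = |Σ|/2 = 286.
Hole:
Σ = (-13) + (17) + (13) + (10) + (-14) = 13
Area = |Σ|/2 = 6.5.
Net area = 286 − 6.5 = 279.5.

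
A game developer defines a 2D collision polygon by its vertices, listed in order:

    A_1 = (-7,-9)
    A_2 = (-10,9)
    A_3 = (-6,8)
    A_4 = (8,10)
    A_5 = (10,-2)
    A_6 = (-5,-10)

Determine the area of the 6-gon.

Apply the shoelace formula: 2A = Σ (x_i·y_{i+1} − x_{i+1}·y_i), indices taken mod 6.
A_1→A_2: (-7)(9) − (-10)(-9) = -153
A_2→A_3: (-10)(8) − (-6)(9) = -26
A_3→A_4: (-6)(10) − (8)(8) = -124
A_4→A_5: (8)(-2) − (10)(10) = -116
A_5→A_6: (10)(-10) − (-5)(-2) = -110
A_6→A_1: (-5)(-9) − (-7)(-10) = -25
Σ = -554
Area = |Σ|/2 = 277.

277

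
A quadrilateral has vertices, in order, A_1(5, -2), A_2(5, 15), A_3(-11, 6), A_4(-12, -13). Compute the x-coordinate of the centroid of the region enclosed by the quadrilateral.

-736/219

Apply Gauss's area formula. First the cross-terms c_i = x_i·y_{i+1} − x_{i+1}·y_i:
  85, 195, 215, 89  ⇒  2A = 584, A = 292.
Then Σ (x_i + x_{i+1})·c_i = -5888, so x̄ = -5888 / (6·292) = -736/219.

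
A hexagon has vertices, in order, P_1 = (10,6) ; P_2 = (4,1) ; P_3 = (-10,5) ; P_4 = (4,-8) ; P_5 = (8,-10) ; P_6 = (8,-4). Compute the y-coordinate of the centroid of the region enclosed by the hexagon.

Apply the shoelace (surveyor's) formula. First the cross-terms c_i = x_i·y_{i+1} − x_{i+1}·y_i:
  -14, 30, 60, 24, 48, 88  ⇒  2A = 236, A = 118.
Then Σ (y_i + y_{i+1})·c_i = -1026, so ȳ = -1026 / (6·118) = -171/118.

-171/118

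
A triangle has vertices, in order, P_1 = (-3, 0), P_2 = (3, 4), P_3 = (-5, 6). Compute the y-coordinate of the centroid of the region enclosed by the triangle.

10/3

Apply the shoelace formula. First the cross-terms c_i = x_i·y_{i+1} − x_{i+1}·y_i:
  -12, 38, 18  ⇒  2A = 44, A = 22.
Then Σ (y_i + y_{i+1})·c_i = 440, so ȳ = 440 / (6·22) = 10/3.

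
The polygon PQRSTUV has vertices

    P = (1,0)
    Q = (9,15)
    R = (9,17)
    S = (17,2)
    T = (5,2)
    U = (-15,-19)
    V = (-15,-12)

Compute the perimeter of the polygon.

|PQ| = √((8)² + (15)²) = √289 = 17
|QR| = √((0)² + (2)²) = √4 = 2
|RS| = √((8)² + (-15)²) = √289 = 17
|ST| = √((-12)² + (0)²) = √144 = 12
|TU| = √((-20)² + (-21)²) = √841 = 29
|UV| = √((0)² + (7)²) = √49 = 7
|VP| = √((16)² + (12)²) = √400 = 20
Perimeter = 17 + 2 + 17 + 12 + 29 + 7 + 20 = 104.

104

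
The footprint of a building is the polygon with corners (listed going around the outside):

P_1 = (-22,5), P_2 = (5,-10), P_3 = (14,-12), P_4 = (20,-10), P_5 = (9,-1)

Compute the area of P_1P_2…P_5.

Apply Gauss's area formula: 2A = Σ (x_i·y_{i+1} − x_{i+1}·y_i), indices taken mod 5.
Σ = (195) + (80) + (100) + (70) + (23) = 468
Area = |Σ|/2 = 234.

234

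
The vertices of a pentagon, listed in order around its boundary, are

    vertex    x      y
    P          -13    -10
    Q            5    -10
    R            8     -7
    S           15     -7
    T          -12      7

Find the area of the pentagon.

253

Apply the shoelace (surveyor's) formula: 2A = Σ (x_i·y_{i+1} − x_{i+1}·y_i), indices taken mod 5.
Σ = (180) + (45) + (49) + (21) + (211) = 506
Area = |Σ|/2 = 253.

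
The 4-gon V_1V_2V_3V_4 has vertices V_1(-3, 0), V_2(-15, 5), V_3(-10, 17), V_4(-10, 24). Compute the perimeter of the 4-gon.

|V_1V_2| = √((-12)² + (5)²) = √169 = 13
|V_2V_3| = √((5)² + (12)²) = √169 = 13
|V_3V_4| = √((0)² + (7)²) = √49 = 7
|V_4V_1| = √((7)² + (-24)²) = √625 = 25
Perimeter = 13 + 13 + 7 + 25 = 58.

58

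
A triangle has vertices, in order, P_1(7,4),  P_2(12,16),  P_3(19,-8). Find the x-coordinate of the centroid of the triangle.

Apply the shoelace formula. First the cross-terms c_i = x_i·y_{i+1} − x_{i+1}·y_i:
  64, -400, 132  ⇒  2A = -204, A = -102.
Then Σ (x_i + x_{i+1})·c_i = -7752, so x̄ = -7752 / (6·(-102)) = 38/3.

38/3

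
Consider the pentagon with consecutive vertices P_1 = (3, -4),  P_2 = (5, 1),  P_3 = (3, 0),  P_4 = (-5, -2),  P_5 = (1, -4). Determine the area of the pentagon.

P_1→P_2: (3)(1) − (5)(-4) = 23
P_2→P_3: (5)(0) − (3)(1) = -3
P_3→P_4: (3)(-2) − (-5)(0) = -6
P_4→P_5: (-5)(-4) − (1)(-2) = 22
P_5→P_1: (1)(-4) − (3)(-4) = 8
Σ = 44
Area = |Σ|/2 = 22.

22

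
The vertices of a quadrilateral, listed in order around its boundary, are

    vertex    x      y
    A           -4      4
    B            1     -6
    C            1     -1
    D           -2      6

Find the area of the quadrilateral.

22.5

Apply the surveyor's formula: 2A = Σ (x_i·y_{i+1} − x_{i+1}·y_i), indices taken mod 4.
Σ = (20) + (5) + (4) + (16) = 45
Area = |Σ|/2 = 22.5.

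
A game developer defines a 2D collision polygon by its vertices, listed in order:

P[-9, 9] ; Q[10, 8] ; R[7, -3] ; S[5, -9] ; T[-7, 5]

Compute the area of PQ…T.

176

Apply the shoelace (surveyor's) formula: 2A = Σ (x_i·y_{i+1} − x_{i+1}·y_i), indices taken mod 5.
Σ = (-162) + (-86) + (-48) + (-38) + (-18) = -352
Area = |Σ|/2 = 176.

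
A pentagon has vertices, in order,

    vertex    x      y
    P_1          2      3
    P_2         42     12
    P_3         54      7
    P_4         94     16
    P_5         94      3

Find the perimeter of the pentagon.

200

|P_1P_2| = √((40)² + (9)²) = √1681 = 41
|P_2P_3| = √((12)² + (-5)²) = √169 = 13
|P_3P_4| = √((40)² + (9)²) = √1681 = 41
|P_4P_5| = √((0)² + (-13)²) = √169 = 13
|P_5P_1| = √((-92)² + (0)²) = √8464 = 92
Perimeter = 41 + 13 + 41 + 13 + 92 = 200.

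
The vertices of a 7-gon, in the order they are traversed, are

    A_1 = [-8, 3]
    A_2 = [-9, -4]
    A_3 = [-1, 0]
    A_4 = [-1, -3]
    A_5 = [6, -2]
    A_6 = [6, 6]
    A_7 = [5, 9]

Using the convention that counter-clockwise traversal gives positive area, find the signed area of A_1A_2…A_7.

118.5

Σ = (59) + (-4) + (3) + (20) + (48) + (24) + (87) = 237
Signed area = Σ/2 = 118.5 (positive ⇒ counter-clockwise traversal).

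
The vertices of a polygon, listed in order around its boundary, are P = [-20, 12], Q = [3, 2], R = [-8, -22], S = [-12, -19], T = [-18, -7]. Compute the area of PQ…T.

Apply the shoelace formula: 2A = Σ (x_i·y_{i+1} − x_{i+1}·y_i), indices taken mod 5.
Cross-terms: -76, -50, -112, -258, -356  ⇒  Σ = -852
Area = |Σ|/2 = 426.

426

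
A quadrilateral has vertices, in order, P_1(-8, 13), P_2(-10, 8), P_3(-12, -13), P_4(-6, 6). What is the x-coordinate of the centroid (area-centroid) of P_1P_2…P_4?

Apply the shoelace (surveyor's) formula. First the cross-terms c_i = x_i·y_{i+1} − x_{i+1}·y_i:
  66, 226, -150, -30  ⇒  2A = 112, A = 56.
Then Σ (x_i + x_{i+1})·c_i = -3040, so x̄ = -3040 / (6·56) = -190/21.

-190/21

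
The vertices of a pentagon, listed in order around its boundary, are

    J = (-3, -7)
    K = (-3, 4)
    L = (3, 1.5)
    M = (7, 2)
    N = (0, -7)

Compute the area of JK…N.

J→K: (-3)(4) − (-3)(-7) = -33
K→L: (-3)(1.5) − (3)(4) = -16.5
L→M: (3)(2) − (7)(1.5) = -4.5
M→N: (7)(-7) − (0)(2) = -49
N→J: (0)(-7) − (-3)(-7) = -21
Σ = -124
Area = |Σ|/2 = 62.

62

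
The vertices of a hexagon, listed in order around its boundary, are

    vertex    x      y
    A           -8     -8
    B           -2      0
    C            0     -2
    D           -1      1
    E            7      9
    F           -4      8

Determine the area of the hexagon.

79

Apply the shoelace (surveyor's) formula: 2A = Σ (x_i·y_{i+1} − x_{i+1}·y_i), indices taken mod 6.
Cross-terms: -16, 4, -2, -16, 92, 96  ⇒  Σ = 158
Area = |Σ|/2 = 79.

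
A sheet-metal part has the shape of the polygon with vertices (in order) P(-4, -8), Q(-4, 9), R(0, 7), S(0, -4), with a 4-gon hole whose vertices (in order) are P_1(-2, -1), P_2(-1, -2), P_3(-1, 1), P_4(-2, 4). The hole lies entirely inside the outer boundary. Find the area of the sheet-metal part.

52

Outer boundary:
Apply the shoelace (surveyor's) formula: 2A = Σ (x_i·y_{i+1} − x_{i+1}·y_i), indices taken mod 4.
Σ = (-68) + (-28) + (0) + (-16) = -112
Area = |Σ|/2 = 56.
Hole:
Apply the shoelace (surveyor's) formula: 2A = Σ (x_i·y_{i+1} − x_{i+1}·y_i), indices taken mod 4.
Cross-terms: 3, -3, -2, 10  ⇒  Σ = 8
Area = |Σ|/2 = 4.
Net area = 56 − 4 = 52.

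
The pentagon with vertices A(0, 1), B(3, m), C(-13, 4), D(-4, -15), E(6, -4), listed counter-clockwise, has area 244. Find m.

Write out the shoelace sum; only the two edges meeting at B involve m:
2·Area = [(0·m − 3·1) + (3·4 − (-13)·m)] + 323
       = 13·m + 332 = 488
⇒ m = 12.

12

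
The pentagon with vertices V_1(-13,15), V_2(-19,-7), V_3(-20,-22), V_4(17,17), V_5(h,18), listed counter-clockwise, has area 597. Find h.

17

Write out the shoelace sum; only the two edges meeting at V_5 involve h:
2·Area = [(17·18 − h·17) + (h·15 − (-13)·18)] + 688
       = -2·h + 1228 = 1194
⇒ h = 17.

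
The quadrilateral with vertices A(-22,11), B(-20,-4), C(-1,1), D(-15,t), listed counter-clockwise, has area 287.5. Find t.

The doubled signed area Σ (x_i y_{i+1} − x_{i+1} y_i) is linear in t.
With t=0 it equals 134; the coefficient of t is 21 (from the two edges through D).
So 21·t + 134 = 2·287.5 = 575 ⇒ t = 21.

21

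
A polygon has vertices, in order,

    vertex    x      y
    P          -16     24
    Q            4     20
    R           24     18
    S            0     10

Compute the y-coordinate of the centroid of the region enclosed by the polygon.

Apply the surveyor's formula. First the cross-terms c_i = x_i·y_{i+1} − x_{i+1}·y_i:
  -416, -408, 240, 160  ⇒  2A = -424, A = -212.
Then Σ (y_i + y_{i+1})·c_i = -21648, so ȳ = -21648 / (6·(-212)) = 902/53.

902/53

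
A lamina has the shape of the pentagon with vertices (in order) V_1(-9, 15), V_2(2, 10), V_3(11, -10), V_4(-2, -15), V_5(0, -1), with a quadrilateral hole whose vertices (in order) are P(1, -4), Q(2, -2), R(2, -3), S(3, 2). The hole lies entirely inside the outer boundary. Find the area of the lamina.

Outer boundary:
Apply the shoelace (surveyor's) formula: 2A = Σ (x_i·y_{i+1} − x_{i+1}·y_i), indices taken mod 5.
Σ = (-120) + (-130) + (-185) + (2) + (-9) = -442
Area = |Σ|/2 = 221.
Hole:
Cross-terms: 6, -2, 13, -14  ⇒  Σ = 3
Area = |Σ|/2 = 1.5.
Net area = 221 − 1.5 = 219.5.

219.5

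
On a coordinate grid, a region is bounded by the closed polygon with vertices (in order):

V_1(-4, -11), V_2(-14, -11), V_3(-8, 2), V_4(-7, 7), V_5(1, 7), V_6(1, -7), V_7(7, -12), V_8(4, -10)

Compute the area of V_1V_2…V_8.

203.5

Apply the shoelace formula: 2A = Σ (x_i·y_{i+1} − x_{i+1}·y_i), indices taken mod 8.
Σ = (-110) + (-116) + (-42) + (-56) + (-14) + (37) + (-22) + (-84) = -407
Area = |Σ|/2 = 203.5.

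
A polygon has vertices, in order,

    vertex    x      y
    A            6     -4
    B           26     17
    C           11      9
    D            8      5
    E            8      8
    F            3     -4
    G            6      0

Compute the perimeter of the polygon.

|AB| = √((20)² + (21)²) = √841 = 29
|BC| = √((-15)² + (-8)²) = √289 = 17
|CD| = √((-3)² + (-4)²) = √25 = 5
|DE| = √((0)² + (3)²) = √9 = 3
|EF| = √((-5)² + (-12)²) = √169 = 13
|FG| = √((3)² + (4)²) = √25 = 5
|GA| = √((0)² + (-4)²) = √16 = 4
Perimeter = 29 + 17 + 5 + 3 + 13 + 5 + 4 = 76.

76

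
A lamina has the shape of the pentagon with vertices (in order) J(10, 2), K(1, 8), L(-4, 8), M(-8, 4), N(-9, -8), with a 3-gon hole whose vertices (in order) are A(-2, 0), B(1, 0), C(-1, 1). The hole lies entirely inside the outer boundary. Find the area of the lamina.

162.5

Outer boundary:
Apply the shoelace (surveyor's) formula: 2A = Σ (x_i·y_{i+1} − x_{i+1}·y_i), indices taken mod 5.
Σ = (78) + (40) + (48) + (100) + (62) = 328
Area = |Σ|/2 = 164.
Hole:
Apply the shoelace (surveyor's) formula: 2A = Σ (x_i·y_{i+1} − x_{i+1}·y_i), indices taken mod 3.
Σ = (0) + (1) + (2) = 3
Area = |Σ|/2 = 1.5.
Net area = 164 − 1.5 = 162.5.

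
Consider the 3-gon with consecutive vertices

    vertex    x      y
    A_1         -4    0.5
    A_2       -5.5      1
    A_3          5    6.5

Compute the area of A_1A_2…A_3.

6.75

Cross-terms: -1.25, -40.75, 28.5  ⇒  Σ = -13.5
Area = |Σ|/2 = 6.75.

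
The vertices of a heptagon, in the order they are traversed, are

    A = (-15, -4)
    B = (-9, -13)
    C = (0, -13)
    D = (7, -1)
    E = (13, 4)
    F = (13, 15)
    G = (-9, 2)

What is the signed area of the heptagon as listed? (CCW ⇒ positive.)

Apply Gauss's area formula: 2A = Σ (x_i·y_{i+1} − x_{i+1}·y_i), indices taken mod 7.
Cross-terms: 159, 117, 91, 41, 143, 161, 66  ⇒  Σ = 778
Signed area = Σ/2 = 389 (positive ⇒ counter-clockwise traversal).

389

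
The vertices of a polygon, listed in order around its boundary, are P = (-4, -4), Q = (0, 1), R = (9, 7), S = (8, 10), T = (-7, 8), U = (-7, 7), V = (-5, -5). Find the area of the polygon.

Apply the shoelace (surveyor's) formula: 2A = Σ (x_i·y_{i+1} − x_{i+1}·y_i), indices taken mod 7.
Σ = (-4) + (-9) + (34) + (134) + (7) + (70) + (0) = 232
Area = |Σ|/2 = 116.

116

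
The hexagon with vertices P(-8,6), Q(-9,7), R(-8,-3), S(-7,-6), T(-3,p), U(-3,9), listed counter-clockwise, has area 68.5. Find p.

Write out the shoelace sum; only the two edges meeting at T involve p:
2·Area = [((-7)·p − (-3)·(-6)) + ((-3)·9 − (-3)·p)] + 162
       = -4·p + 117 = 137
⇒ p = -5.

-5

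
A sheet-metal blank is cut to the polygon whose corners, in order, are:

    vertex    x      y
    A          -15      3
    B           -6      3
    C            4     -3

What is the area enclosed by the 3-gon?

27

Apply the shoelace (surveyor's) formula: 2A = Σ (x_i·y_{i+1} − x_{i+1}·y_i), indices taken mod 3.
A→B: (-15)(3) − (-6)(3) = -27
B→C: (-6)(-3) − (4)(3) = 6
C→A: (4)(3) − (-15)(-3) = -33
Σ = -54
Area = |Σ|/2 = 27.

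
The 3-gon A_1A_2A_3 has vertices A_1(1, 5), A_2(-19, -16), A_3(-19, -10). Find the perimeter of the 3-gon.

60

|A_1A_2| = √((-20)² + (-21)²) = √841 = 29
|A_2A_3| = √((0)² + (6)²) = √36 = 6
|A_3A_1| = √((20)² + (15)²) = √625 = 25
Perimeter = 29 + 6 + 25 = 60.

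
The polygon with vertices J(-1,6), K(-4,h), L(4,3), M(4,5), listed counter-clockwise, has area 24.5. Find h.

0

The doubled signed area Σ (x_i y_{i+1} − x_{i+1} y_i) is linear in h.
With h=0 it equals 49; the coefficient of h is -5 (from the two edges through K).
So -5·h + 49 = 2·24.5 = 49 ⇒ h = 0.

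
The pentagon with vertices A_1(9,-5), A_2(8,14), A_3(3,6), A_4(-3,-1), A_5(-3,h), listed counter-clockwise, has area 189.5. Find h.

-15

The doubled signed area Σ (x_i y_{i+1} − x_{i+1} y_i) is linear in h.
With h=0 it equals 199; the coefficient of h is -12 (from the two edges through A_5).
So -12·h + 199 = 2·189.5 = 379 ⇒ h = -15.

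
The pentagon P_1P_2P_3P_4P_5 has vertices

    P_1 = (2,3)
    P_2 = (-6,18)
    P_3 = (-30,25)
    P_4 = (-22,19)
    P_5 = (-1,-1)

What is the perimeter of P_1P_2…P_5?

|P_1P_2| = √((-8)² + (15)²) = √289 = 17
|P_2P_3| = √((-24)² + (7)²) = √625 = 25
|P_3P_4| = √((8)² + (-6)²) = √100 = 10
|P_4P_5| = √((21)² + (-20)²) = √841 = 29
|P_5P_1| = √((3)² + (4)²) = √25 = 5
Perimeter = 17 + 25 + 10 + 29 + 5 = 86.

86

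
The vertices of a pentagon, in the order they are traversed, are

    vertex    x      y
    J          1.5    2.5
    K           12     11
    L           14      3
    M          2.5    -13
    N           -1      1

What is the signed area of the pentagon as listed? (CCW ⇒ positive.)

-167.75

Apply the shoelace (surveyor's) formula: 2A = Σ (x_i·y_{i+1} − x_{i+1}·y_i), indices taken mod 5.
Cross-terms: -13.5, -118, -189.5, -10.5, -4  ⇒  Σ = -335.5
Signed area = Σ/2 = -167.75 (negative ⇒ clockwise traversal).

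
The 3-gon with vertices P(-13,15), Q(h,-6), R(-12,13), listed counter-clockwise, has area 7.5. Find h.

-10

The doubled signed area Σ (x_i y_{i+1} − x_{i+1} y_i) is linear in h.
With h=0 it equals -5; the coefficient of h is -2 (from the two edges through Q).
So -2·h + -5 = 2·7.5 = 15 ⇒ h = -10.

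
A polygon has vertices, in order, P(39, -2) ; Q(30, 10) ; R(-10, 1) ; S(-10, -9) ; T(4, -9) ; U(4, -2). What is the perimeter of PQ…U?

|PQ| = √((-9)² + (12)²) = √225 = 15
|QR| = √((-40)² + (-9)²) = √1681 = 41
|RS| = √((0)² + (-10)²) = √100 = 10
|ST| = √((14)² + (0)²) = √196 = 14
|TU| = √((0)² + (7)²) = √49 = 7
|UP| = √((35)² + (0)²) = √1225 = 35
Perimeter = 15 + 41 + 10 + 14 + 7 + 35 = 122.

122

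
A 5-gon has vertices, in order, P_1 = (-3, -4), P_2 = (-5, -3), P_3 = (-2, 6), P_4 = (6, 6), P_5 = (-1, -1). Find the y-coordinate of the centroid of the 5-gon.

Apply the shoelace formula. First the cross-terms c_i = x_i·y_{i+1} − x_{i+1}·y_i:
  -11, -36, -48, 0, 1  ⇒  2A = -94, A = -47.
Then Σ (y_i + y_{i+1})·c_i = -612, so ȳ = -612 / (6·(-47)) = 102/47.

102/47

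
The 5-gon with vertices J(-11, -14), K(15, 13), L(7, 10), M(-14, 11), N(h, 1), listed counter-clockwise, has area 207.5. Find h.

The doubled signed area Σ (x_i y_{i+1} − x_{i+1} y_i) is linear in h.
With h=0 it equals 340; the coefficient of h is -25 (from the two edges through N).
So -25·h + 340 = 2·207.5 = 415 ⇒ h = -3.

-3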